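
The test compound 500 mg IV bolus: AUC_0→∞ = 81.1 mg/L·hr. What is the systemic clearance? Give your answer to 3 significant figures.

CL = Dose_iv / AUC_0→∞
   = 500 / 81.1 = 6.16523 L/hr

CL = 6.17 L/hr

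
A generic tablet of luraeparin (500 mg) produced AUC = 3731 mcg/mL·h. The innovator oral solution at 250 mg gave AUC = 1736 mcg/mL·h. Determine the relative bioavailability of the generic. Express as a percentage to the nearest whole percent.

F_rel = 107%

F_rel = (AUC_test/D_test) / (AUC_ref/D_ref)
      = (3731/500) / (1736/250)
      = 7.462 / 6.944 = 1.0746 = 107.46%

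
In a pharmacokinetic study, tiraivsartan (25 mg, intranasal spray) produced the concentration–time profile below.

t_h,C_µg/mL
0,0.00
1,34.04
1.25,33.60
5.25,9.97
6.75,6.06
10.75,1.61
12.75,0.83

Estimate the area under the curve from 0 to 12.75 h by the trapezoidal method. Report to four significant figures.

Trapezoidal AUC_0→12.75:
  [0→1]: (0.00+34.04)/2 × 1 = 17.02
  [1→1.25]: (34.04+33.60)/2 × 0.25 = 8.455
  [1.25→5.25]: (33.60+9.97)/2 × 4 = 87.14
  [5.25→6.75]: (9.97+6.06)/2 × 1.5 = 12.0225
  [6.75→10.75]: (6.06+1.61)/2 × 4 = 15.34
  [10.75→12.75]: (1.61+0.83)/2 × 2 = 2.44
  Sum = 142.4175 µg/mL·h

AUC = 142.4 µg/mL·h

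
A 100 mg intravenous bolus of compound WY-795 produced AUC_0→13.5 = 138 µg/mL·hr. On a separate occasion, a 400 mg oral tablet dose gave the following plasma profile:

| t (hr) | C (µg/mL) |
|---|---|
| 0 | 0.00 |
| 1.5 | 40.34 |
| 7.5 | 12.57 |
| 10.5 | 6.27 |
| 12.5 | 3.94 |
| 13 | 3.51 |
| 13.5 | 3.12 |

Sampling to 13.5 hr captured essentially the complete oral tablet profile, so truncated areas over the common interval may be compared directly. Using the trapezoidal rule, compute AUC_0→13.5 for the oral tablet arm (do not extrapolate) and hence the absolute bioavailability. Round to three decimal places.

Trapezoidal AUC_0→13.5 (oral tablet):
  [0→1.5]: (0.00+40.34)/2 × 1.5 = 30.255
  [1.5→7.5]: (40.34+12.57)/2 × 6 = 158.73
  [7.5→10.5]: (12.57+6.27)/2 × 3 = 28.26
  [10.5→12.5]: (6.27+3.94)/2 × 2 = 10.21
  [12.5→13]: (3.94+3.51)/2 × 0.5 = 1.8625
  [13→13.5]: (3.51+3.12)/2 × 0.5 = 1.6575
  Sum = 230.975 µg/mL·hr
F = (AUC_ev/D_ev)/(AUC_iv/D_iv) = (230.975/400)/(138/100) = 0.5774375/1.38 = 0.4184

F = 0.418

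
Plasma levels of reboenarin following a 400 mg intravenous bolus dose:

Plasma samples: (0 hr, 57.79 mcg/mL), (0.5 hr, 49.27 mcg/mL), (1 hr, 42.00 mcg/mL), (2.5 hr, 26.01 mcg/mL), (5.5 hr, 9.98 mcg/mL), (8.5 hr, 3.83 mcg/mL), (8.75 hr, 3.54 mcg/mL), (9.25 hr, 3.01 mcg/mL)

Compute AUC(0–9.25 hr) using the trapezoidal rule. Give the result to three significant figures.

Trapezoidal AUC_0→9.25:
  [0→0.5]: (57.79+49.27)/2 × 0.5 = 26.765
  [0.5→1]: (49.27+42.00)/2 × 0.5 = 22.8175
  [1→2.5]: (42.00+26.01)/2 × 1.5 = 51.0075
  [2.5→5.5]: (26.01+9.98)/2 × 3 = 53.985
  [5.5→8.5]: (9.98+3.83)/2 × 3 = 20.715
  [8.5→8.75]: (3.83+3.54)/2 × 0.25 = 0.92125
  [8.75→9.25]: (3.54+3.01)/2 × 0.5 = 1.6375
  Sum = 177.84875 mcg/mL·hr

AUC = 178 mcg/mL·hr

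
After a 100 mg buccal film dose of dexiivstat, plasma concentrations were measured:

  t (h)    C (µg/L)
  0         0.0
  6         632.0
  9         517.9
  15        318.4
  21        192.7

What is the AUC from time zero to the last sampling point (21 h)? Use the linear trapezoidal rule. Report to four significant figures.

Trapezoidal AUC_0→21:
  [0→6]: (0.0+632.0)/2 × 6 = 1896.0
  [6→9]: (632.0+517.9)/2 × 3 = 1724.85
  [9→15]: (517.9+318.4)/2 × 6 = 2508.9
  [15→21]: (318.4+192.7)/2 × 6 = 1533.3
  Sum = 7663.05 µg/L·h

AUC = 7663 µg/L·h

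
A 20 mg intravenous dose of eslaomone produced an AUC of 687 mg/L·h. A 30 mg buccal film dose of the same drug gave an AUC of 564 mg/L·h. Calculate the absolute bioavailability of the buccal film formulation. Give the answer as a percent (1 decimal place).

F = (AUC_ev / D_ev) / (AUC_iv / D_iv)
  = (564/30) / (687/20)
  = 18.8 / 34.35 = 0.5473
  = 54.73%

F = 54.7%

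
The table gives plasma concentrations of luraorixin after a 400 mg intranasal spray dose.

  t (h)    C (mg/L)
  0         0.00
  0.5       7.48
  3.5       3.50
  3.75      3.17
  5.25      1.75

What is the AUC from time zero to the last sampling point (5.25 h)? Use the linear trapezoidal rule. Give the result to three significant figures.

AUC = 22.9 mg/L·h

Trapezoidal AUC_0→5.25:
  [0→0.5]: (0.00+7.48)/2 × 0.5 = 1.87
  [0.5→3.5]: (7.48+3.50)/2 × 3 = 16.47
  [3.5→3.75]: (3.50+3.17)/2 × 0.25 = 0.83375
  [3.75→5.25]: (3.17+1.75)/2 × 1.5 = 3.69
  Sum = 22.86375 mg/L·h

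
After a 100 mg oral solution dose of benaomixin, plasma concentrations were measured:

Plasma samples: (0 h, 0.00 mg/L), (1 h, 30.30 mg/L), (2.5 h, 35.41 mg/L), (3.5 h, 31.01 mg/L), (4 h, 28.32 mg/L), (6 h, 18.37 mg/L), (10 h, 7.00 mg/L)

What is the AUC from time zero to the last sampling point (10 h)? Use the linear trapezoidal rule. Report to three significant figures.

AUC = 210 mg/L·h

Trapezoidal AUC_0→10:
  [0→1]: (0.00+30.30)/2 × 1 = 15.15
  [1→2.5]: (30.30+35.41)/2 × 1.5 = 49.2825
  [2.5→3.5]: (35.41+31.01)/2 × 1 = 33.21
  [3.5→4]: (31.01+28.32)/2 × 0.5 = 14.8325
  [4→6]: (28.32+18.37)/2 × 2 = 46.69
  [6→10]: (18.37+7.00)/2 × 4 = 50.74
  Sum = 209.905 mg/L·h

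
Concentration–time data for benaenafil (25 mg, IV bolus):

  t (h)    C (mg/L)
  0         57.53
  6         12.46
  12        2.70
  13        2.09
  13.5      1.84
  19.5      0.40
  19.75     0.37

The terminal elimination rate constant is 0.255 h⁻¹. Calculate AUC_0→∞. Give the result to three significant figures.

Trapezoidal AUC_0→19.75:
  [0→6]: (57.53+12.46)/2 × 6 = 209.97
  [6→12]: (12.46+2.70)/2 × 6 = 45.48
  [12→13]: (2.70+2.09)/2 × 1 = 2.395
  [13→13.5]: (2.09+1.84)/2 × 0.5 = 0.9825
  [13.5→19.5]: (1.84+0.40)/2 × 6 = 6.72
  [19.5→19.75]: (0.40+0.37)/2 × 0.25 = 0.09625
  Sum = 265.64375 mg/L·h
Extrapolated tail: C_last / k_e = 0.37 / 0.255 = 1.451
AUC_0→∞ = 265.64375 + 1.451 = 267.09475 mg/L·h

AUC = 267 mg/L·h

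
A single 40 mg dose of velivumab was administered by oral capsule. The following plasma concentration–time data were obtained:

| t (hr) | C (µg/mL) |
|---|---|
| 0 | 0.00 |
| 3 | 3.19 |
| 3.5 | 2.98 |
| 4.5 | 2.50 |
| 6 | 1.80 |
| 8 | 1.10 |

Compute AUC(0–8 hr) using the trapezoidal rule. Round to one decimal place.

AUC = 15.2 µg/mL·hr

Trapezoidal AUC_0→8:
  [0→3]: (0.00+3.19)/2 × 3 = 4.785
  [3→3.5]: (3.19+2.98)/2 × 0.5 = 1.5425
  [3.5→4.5]: (2.98+2.50)/2 × 1 = 2.74
  [4.5→6]: (2.50+1.80)/2 × 1.5 = 3.225
  [6→8]: (1.80+1.10)/2 × 2 = 2.9
  Sum = 15.1925 µg/mL·hr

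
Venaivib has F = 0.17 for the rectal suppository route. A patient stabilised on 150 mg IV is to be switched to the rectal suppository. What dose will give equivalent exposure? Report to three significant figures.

For equal systemic exposure: F × D_ev = D_iv
D_ev = D_iv / F = 150 / 0.17 = 882.353 mg

D_rectal = 882 mg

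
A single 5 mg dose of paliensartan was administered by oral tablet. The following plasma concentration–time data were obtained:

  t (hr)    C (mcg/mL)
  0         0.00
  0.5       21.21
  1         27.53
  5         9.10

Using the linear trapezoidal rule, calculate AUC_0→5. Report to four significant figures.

Trapezoidal AUC_0→5:
  [0→0.5]: (0.00+21.21)/2 × 0.5 = 5.3025
  [0.5→1]: (21.21+27.53)/2 × 0.5 = 12.185
  [1→5]: (27.53+9.10)/2 × 4 = 73.26
  Sum = 90.7475 mcg/mL·hr

AUC = 90.75 mcg/mL·hr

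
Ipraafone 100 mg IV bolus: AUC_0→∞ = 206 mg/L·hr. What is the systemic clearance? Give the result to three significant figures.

CL = Dose_iv / AUC_0→∞
   = 100 / 206 = 0.485437 L/hr

CL = 0.485 L/hr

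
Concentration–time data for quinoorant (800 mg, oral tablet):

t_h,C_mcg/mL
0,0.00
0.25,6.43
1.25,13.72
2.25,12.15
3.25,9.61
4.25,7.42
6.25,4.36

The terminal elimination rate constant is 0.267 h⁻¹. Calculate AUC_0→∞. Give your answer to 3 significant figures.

Trapezoidal AUC_0→6.25:
  [0→0.25]: (0.00+6.43)/2 × 0.25 = 0.80375
  [0.25→1.25]: (6.43+13.72)/2 × 1 = 10.075
  [1.25→2.25]: (13.72+12.15)/2 × 1 = 12.935
  [2.25→3.25]: (12.15+9.61)/2 × 1 = 10.88
  [3.25→4.25]: (9.61+7.42)/2 × 1 = 8.515
  [4.25→6.25]: (7.42+4.36)/2 × 2 = 11.78
  Sum = 54.98875 mcg/mL·h
Extrapolated tail: C_last / k_e = 4.36 / 0.267 = 16.330
AUC_0→∞ = 54.98875 + 16.330 = 71.31875 mcg/mL·h

AUC = 71.3 mcg/mL·h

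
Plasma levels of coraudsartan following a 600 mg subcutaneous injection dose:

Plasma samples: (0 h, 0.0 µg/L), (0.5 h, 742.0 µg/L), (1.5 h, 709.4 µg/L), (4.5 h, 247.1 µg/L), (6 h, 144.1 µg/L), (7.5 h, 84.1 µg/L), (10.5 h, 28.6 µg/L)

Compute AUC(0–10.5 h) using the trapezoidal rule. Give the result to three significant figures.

AUC = 2980 µg/L·h

Trapezoidal AUC_0→10.5:
  [0→0.5]: (0.0+742.0)/2 × 0.5 = 185.5
  [0.5→1.5]: (742.0+709.4)/2 × 1 = 725.7
  [1.5→4.5]: (709.4+247.1)/2 × 3 = 1434.75
  [4.5→6]: (247.1+144.1)/2 × 1.5 = 293.4
  [6→7.5]: (144.1+84.1)/2 × 1.5 = 171.15
  [7.5→10.5]: (84.1+28.6)/2 × 3 = 169.05
  Sum = 2979.55 µg/L·h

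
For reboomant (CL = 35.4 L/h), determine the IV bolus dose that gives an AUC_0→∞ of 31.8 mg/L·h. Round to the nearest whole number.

Dose = 1126 mg

Dose_iv = CL × AUC_0→∞
     = 35.4 × 31.8 = 1125.72 mg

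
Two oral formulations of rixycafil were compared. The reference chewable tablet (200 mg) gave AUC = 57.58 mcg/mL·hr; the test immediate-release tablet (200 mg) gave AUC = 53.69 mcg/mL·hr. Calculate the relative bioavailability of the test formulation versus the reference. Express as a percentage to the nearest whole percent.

F_rel = (AUC_test/D_test) / (AUC_ref/D_ref)
      = (53.69/200) / (57.58/200)
      = 0.26845 / 0.2879 = 0.9324 = 93.24%

F_rel = 93%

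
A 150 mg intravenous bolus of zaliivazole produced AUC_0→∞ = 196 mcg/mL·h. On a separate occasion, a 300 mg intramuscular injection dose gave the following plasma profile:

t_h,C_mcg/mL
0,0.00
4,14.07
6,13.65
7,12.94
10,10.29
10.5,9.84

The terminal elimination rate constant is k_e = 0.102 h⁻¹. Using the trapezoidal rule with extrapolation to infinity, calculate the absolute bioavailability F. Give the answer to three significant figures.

Trapezoidal AUC_0→10.5 (intramuscular injection):
  [0→4]: (0.00+14.07)/2 × 4 = 28.14
  [4→6]: (14.07+13.65)/2 × 2 = 27.72
  [6→7]: (13.65+12.94)/2 × 1 = 13.295
  [7→10]: (12.94+10.29)/2 × 3 = 34.845
  [10→10.5]: (10.29+9.84)/2 × 0.5 = 5.0325
  Sum = 109.0325 mcg/mL·h
Tail: C_last/k_e = 9.84/0.102 = 96.471
AUC_0→∞ (intramuscular injection) = 109.0325 + 96.471 = 205.5035 mcg/mL·h
F = (AUC_ev/D_ev)/(AUC_iv/D_iv) = (205.5035/300)/(196/150) = 0.685012/1.30667 = 0.5242

F = 0.524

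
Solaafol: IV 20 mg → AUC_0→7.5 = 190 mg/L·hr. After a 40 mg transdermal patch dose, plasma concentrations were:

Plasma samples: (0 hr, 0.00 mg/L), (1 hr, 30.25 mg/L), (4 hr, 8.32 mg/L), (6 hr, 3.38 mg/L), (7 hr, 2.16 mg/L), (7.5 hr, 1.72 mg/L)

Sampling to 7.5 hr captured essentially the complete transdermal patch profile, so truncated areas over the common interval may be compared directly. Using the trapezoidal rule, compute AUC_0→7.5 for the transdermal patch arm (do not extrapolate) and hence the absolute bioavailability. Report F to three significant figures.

F = 0.233

Trapezoidal AUC_0→7.5 (transdermal patch):
  [0→1]: (0.00+30.25)/2 × 1 = 15.125
  [1→4]: (30.25+8.32)/2 × 3 = 57.855
  [4→6]: (8.32+3.38)/2 × 2 = 11.7
  [6→7]: (3.38+2.16)/2 × 1 = 2.77
  [7→7.5]: (2.16+1.72)/2 × 0.5 = 0.97
  Sum = 88.42 mg/L·hr
F = (AUC_ev/D_ev)/(AUC_iv/D_iv) = (88.42/40)/(190/20) = 2.2105/9.5 = 0.2327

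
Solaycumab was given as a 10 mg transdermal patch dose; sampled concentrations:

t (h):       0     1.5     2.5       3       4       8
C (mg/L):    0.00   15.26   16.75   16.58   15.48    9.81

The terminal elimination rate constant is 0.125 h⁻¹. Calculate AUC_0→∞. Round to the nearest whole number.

Trapezoidal AUC_0→8:
  [0→1.5]: (0.00+15.26)/2 × 1.5 = 11.445
  [1.5→2.5]: (15.26+16.75)/2 × 1 = 16.005
  [2.5→3]: (16.75+16.58)/2 × 0.5 = 8.3325
  [3→4]: (16.58+15.48)/2 × 1 = 16.03
  [4→8]: (15.48+9.81)/2 × 4 = 50.58
  Sum = 102.3925 mg/L·h
Extrapolated tail: C_last / k_e = 9.81 / 0.125 = 78.480
AUC_0→∞ = 102.3925 + 78.480 = 180.8725 mg/L·h

AUC = 181 mg/L·h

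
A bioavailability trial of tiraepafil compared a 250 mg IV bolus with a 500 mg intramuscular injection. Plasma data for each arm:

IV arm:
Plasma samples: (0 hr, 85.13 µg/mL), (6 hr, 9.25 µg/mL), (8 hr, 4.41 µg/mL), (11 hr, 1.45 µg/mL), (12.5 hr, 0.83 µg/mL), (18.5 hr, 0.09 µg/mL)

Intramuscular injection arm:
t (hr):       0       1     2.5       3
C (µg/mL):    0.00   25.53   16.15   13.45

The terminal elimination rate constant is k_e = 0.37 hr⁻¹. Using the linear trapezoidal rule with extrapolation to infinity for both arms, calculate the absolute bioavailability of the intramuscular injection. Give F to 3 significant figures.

F = 0.141

Trapezoidal AUC_0→18.5 (IV):
  [0→6]: (85.13+9.25)/2 × 6 = 283.14
  [6→8]: (9.25+4.41)/2 × 2 = 13.66
  [8→11]: (4.41+1.45)/2 × 3 = 8.79
  [11→12.5]: (1.45+0.83)/2 × 1.5 = 1.71
  [12.5→18.5]: (0.83+0.09)/2 × 6 = 2.76
  Sum = 310.06 µg/mL·hr
IV tail: 0.09/0.37 = 0.243; AUC_iv,0→∞ = 310.06 + 0.243 = 310.303 µg/mL·hr
Trapezoidal AUC_0→3 (intramuscular injection):
  [0→1]: (0.00+25.53)/2 × 1 = 12.765
  [1→2.5]: (25.53+16.15)/2 × 1.5 = 31.26
  [2.5→3]: (16.15+13.45)/2 × 0.5 = 7.4
  Sum = 51.425 µg/mL·hr
intramuscular injection tail: 13.45/0.37 = 36.351; AUC_ev,0→∞ = 51.425 + 36.351 = 87.776 µg/mL·hr
F = (AUC_ev/D_ev)/(AUC_iv/D_iv) = (87.776/500)/(310.303/250) = 0.175552/1.241212 = 0.1414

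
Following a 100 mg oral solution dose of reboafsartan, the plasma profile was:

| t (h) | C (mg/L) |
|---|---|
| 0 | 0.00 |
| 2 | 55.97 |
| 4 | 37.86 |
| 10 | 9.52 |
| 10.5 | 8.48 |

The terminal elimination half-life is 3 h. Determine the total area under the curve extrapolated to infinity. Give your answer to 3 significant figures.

AUC = 333 mg/L·h

Trapezoidal AUC_0→10.5:
  [0→2]: (0.00+55.97)/2 × 2 = 55.97
  [2→4]: (55.97+37.86)/2 × 2 = 93.83
  [4→10]: (37.86+9.52)/2 × 6 = 142.14
  [10→10.5]: (9.52+8.48)/2 × 0.5 = 4.5
  Sum = 296.44 mg/L·h
k_e = ln2 / t½ = 0.693147 / 3 = 0.2310 h^-1
Extrapolated tail: C_last / k_e = 8.48 / 0.231 = 36.710
AUC_0→∞ = 296.44 + 36.710 = 333.15 mg/L·h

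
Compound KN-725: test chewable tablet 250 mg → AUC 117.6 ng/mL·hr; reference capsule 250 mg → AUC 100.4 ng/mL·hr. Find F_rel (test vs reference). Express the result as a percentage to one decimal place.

F_rel = (AUC_test/D_test) / (AUC_ref/D_ref)
      = (117.6/250) / (100.4/250)
      = 0.4704 / 0.4016 = 1.1713 = 117.13%

F_rel = 117.1%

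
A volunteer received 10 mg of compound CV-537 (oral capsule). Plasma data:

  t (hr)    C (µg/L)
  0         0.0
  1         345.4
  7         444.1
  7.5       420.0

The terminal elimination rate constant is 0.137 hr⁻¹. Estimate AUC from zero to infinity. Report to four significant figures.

AUC = 5823 µg/L·hr

Trapezoidal AUC_0→7.5:
  [0→1]: (0.0+345.4)/2 × 1 = 172.7
  [1→7]: (345.4+444.1)/2 × 6 = 2368.5
  [7→7.5]: (444.1+420.0)/2 × 0.5 = 216.025
  Sum = 2757.225 µg/L·hr
Extrapolated tail: C_last / k_e = 420.0 / 0.137 = 3065.693
AUC_0→∞ = 2757.225 + 3065.693 = 5822.918 µg/L·hr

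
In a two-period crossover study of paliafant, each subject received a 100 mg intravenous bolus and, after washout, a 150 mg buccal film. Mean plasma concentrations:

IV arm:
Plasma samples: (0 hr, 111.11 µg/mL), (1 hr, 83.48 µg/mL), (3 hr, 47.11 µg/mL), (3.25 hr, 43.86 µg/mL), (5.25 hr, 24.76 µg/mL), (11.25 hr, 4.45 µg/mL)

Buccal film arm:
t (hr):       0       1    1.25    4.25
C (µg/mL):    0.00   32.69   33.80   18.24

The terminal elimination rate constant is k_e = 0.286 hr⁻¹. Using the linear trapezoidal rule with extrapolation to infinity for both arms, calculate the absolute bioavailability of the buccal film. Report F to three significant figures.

F = 0.270

Trapezoidal AUC_0→11.25 (IV):
  [0→1]: (111.11+83.48)/2 × 1 = 97.295
  [1→3]: (83.48+47.11)/2 × 2 = 130.59
  [3→3.25]: (47.11+43.86)/2 × 0.25 = 11.37125
  [3.25→5.25]: (43.86+24.76)/2 × 2 = 68.62
  [5.25→11.25]: (24.76+4.45)/2 × 6 = 87.63
  Sum = 395.50625 µg/mL·hr
IV tail: 4.45/0.286 = 15.559; AUC_iv,0→∞ = 395.50625 + 15.559 = 411.06525 µg/mL·hr
Trapezoidal AUC_0→4.25 (buccal film):
  [0→1]: (0.00+32.69)/2 × 1 = 16.345
  [1→1.25]: (32.69+33.80)/2 × 0.25 = 8.31125
  [1.25→4.25]: (33.80+18.24)/2 × 3 = 78.06
  Sum = 102.71625 µg/mL·hr
buccal film tail: 18.24/0.286 = 63.776; AUC_ev,0→∞ = 102.71625 + 63.776 = 166.49225 µg/mL·hr
F = (AUC_ev/D_ev)/(AUC_iv/D_iv) = (166.49225/150)/(411.06525/100) = 1.10995/4.1106525 = 0.2700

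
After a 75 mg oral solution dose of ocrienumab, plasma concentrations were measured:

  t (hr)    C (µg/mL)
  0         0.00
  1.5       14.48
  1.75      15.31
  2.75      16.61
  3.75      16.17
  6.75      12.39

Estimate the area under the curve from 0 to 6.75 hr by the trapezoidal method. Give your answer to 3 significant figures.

Trapezoidal AUC_0→6.75:
  [0→1.5]: (0.00+14.48)/2 × 1.5 = 10.86
  [1.5→1.75]: (14.48+15.31)/2 × 0.25 = 3.72375
  [1.75→2.75]: (15.31+16.61)/2 × 1 = 15.96
  [2.75→3.75]: (16.61+16.17)/2 × 1 = 16.39
  [3.75→6.75]: (16.17+12.39)/2 × 3 = 42.84
  Sum = 89.77375 µg/mL·hr

AUC = 89.8 µg/mL·hr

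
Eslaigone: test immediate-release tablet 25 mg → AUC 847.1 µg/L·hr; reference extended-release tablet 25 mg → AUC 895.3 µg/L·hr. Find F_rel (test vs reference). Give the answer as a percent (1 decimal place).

F_rel = (AUC_test/D_test) / (AUC_ref/D_ref)
      = (847.1/25) / (895.3/25)
      = 33.884 / 35.812 = 0.9462 = 94.62%

F_rel = 94.6%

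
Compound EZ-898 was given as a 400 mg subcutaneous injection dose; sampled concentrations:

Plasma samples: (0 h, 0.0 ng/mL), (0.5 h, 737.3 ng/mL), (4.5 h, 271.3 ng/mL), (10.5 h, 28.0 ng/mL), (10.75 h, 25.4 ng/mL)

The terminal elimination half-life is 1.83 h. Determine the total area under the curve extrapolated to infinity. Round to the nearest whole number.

Trapezoidal AUC_0→10.75:
  [0→0.5]: (0.0+737.3)/2 × 0.5 = 184.325
  [0.5→4.5]: (737.3+271.3)/2 × 4 = 2017.2
  [4.5→10.5]: (271.3+28.0)/2 × 6 = 897.9
  [10.5→10.75]: (28.0+25.4)/2 × 0.25 = 6.675
  Sum = 3106.1 ng/mL·h
k_e = ln2 / t½ = 0.693147 / 1.83 = 0.3788 h^-1
Extrapolated tail: C_last / k_e = 25.4 / 0.3788 = 67.054
AUC_0→∞ = 3106.1 + 67.054 = 3173.154 ng/mL·h

AUC = 3173 ng/mL·h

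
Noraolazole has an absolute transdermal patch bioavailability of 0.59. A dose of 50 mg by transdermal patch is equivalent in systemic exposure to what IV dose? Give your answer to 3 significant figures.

Systemic exposure from an extravascular dose = F × D_ev, so the equivalent IV dose is F × D_ev.
D_iv = F × D_ev = 0.59 × 50 = 29.5 mg

D_iv = 29.5 mg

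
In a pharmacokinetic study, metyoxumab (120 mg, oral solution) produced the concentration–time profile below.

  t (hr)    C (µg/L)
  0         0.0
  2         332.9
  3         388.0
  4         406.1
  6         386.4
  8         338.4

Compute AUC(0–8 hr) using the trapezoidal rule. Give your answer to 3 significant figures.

Trapezoidal AUC_0→8:
  [0→2]: (0.0+332.9)/2 × 2 = 332.9
  [2→3]: (332.9+388.0)/2 × 1 = 360.45
  [3→4]: (388.0+406.1)/2 × 1 = 397.05
  [4→6]: (406.1+386.4)/2 × 2 = 792.5
  [6→8]: (386.4+338.4)/2 × 2 = 724.8
  Sum = 2607.7 µg/L·hr

AUC = 2610 µg/L·hr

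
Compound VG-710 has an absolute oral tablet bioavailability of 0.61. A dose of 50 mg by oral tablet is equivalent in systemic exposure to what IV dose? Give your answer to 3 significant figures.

Systemic exposure from an extravascular dose = F × D_ev, so the equivalent IV dose is F × D_ev.
D_iv = F × D_ev = 0.61 × 50 = 30.5 mg

D_iv = 30.5 mg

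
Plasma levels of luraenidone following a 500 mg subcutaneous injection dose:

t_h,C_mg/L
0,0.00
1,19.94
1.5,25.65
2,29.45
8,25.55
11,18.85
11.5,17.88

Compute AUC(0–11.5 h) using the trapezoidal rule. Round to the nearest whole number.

AUC = 276 mg/L·h

Trapezoidal AUC_0→11.5:
  [0→1]: (0.00+19.94)/2 × 1 = 9.97
  [1→1.5]: (19.94+25.65)/2 × 0.5 = 11.3975
  [1.5→2]: (25.65+29.45)/2 × 0.5 = 13.775
  [2→8]: (29.45+25.55)/2 × 6 = 165.0
  [8→11]: (25.55+18.85)/2 × 3 = 66.6
  [11→11.5]: (18.85+17.88)/2 × 0.5 = 9.1825
  Sum = 275.925 mg/L·h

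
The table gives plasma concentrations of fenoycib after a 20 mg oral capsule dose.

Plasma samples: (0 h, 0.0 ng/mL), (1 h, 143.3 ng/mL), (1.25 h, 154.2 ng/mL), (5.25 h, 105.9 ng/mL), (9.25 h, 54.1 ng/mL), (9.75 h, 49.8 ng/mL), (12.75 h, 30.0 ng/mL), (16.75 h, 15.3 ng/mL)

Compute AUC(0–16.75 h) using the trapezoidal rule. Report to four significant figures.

Trapezoidal AUC_0→16.75:
  [0→1]: (0.0+143.3)/2 × 1 = 71.65
  [1→1.25]: (143.3+154.2)/2 × 0.25 = 37.1875
  [1.25→5.25]: (154.2+105.9)/2 × 4 = 520.2
  [5.25→9.25]: (105.9+54.1)/2 × 4 = 320.0
  [9.25→9.75]: (54.1+49.8)/2 × 0.5 = 25.975
  [9.75→12.75]: (49.8+30.0)/2 × 3 = 119.7
  [12.75→16.75]: (30.0+15.3)/2 × 4 = 90.6
  Sum = 1185.3125 ng/mL·h

AUC = 1185 ng/mL·h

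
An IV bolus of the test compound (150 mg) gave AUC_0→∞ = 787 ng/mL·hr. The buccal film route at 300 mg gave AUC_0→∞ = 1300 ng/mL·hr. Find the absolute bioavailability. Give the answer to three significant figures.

F = 0.826

F = (AUC_ev / D_ev) / (AUC_iv / D_iv)
  = (1300/300) / (787/150)
  = 4.33333 / 5.24667 = 0.8259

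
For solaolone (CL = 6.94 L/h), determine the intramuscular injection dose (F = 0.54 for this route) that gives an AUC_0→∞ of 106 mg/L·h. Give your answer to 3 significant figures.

Dose = CL × AUC_0→∞ / F
     = 6.94 × 106 / 0.54 = 1362.3 mg

Dose = 1360 mg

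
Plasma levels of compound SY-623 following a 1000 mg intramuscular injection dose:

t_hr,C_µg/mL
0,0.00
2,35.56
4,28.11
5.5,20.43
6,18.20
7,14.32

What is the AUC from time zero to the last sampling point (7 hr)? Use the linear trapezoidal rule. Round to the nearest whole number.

AUC = 162 µg/mL·hr

Trapezoidal AUC_0→7:
  [0→2]: (0.00+35.56)/2 × 2 = 35.56
  [2→4]: (35.56+28.11)/2 × 2 = 63.67
  [4→5.5]: (28.11+20.43)/2 × 1.5 = 36.405
  [5.5→6]: (20.43+18.20)/2 × 0.5 = 9.6575
  [6→7]: (18.20+14.32)/2 × 1 = 16.26
  Sum = 161.5525 µg/mL·hr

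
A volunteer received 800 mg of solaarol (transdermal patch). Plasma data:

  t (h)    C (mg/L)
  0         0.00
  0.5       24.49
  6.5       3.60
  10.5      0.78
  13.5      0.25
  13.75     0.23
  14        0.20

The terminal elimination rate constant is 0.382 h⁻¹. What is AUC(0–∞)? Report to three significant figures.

AUC = 101 mg/L·h

Trapezoidal AUC_0→14:
  [0→0.5]: (0.00+24.49)/2 × 0.5 = 6.1225
  [0.5→6.5]: (24.49+3.60)/2 × 6 = 84.27
  [6.5→10.5]: (3.60+0.78)/2 × 4 = 8.76
  [10.5→13.5]: (0.78+0.25)/2 × 3 = 1.545
  [13.5→13.75]: (0.25+0.23)/2 × 0.25 = 0.06
  [13.75→14]: (0.23+0.20)/2 × 0.25 = 0.05375
  Sum = 100.81125 mg/L·h
Extrapolated tail: C_last / k_e = 0.20 / 0.382 = 0.524
AUC_0→∞ = 100.81125 + 0.524 = 101.33525 mg/L·h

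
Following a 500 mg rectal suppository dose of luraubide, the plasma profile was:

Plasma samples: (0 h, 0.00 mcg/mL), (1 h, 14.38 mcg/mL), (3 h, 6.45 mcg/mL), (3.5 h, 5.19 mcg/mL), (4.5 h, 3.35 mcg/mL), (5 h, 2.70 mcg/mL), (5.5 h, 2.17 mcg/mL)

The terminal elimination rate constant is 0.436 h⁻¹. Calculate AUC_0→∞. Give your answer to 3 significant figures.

Trapezoidal AUC_0→5.5:
  [0→1]: (0.00+14.38)/2 × 1 = 7.19
  [1→3]: (14.38+6.45)/2 × 2 = 20.83
  [3→3.5]: (6.45+5.19)/2 × 0.5 = 2.91
  [3.5→4.5]: (5.19+3.35)/2 × 1 = 4.27
  [4.5→5]: (3.35+2.70)/2 × 0.5 = 1.5125
  [5→5.5]: (2.70+2.17)/2 × 0.5 = 1.2175
  Sum = 37.93 mcg/mL·h
Extrapolated tail: C_last / k_e = 2.17 / 0.436 = 4.977
AUC_0→∞ = 37.93 + 4.977 = 42.907 mcg/mL·h

AUC = 42.9 mcg/mL·h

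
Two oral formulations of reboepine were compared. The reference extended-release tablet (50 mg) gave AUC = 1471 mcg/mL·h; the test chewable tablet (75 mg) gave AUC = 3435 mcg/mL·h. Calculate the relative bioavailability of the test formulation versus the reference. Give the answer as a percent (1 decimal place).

F_rel = (AUC_test/D_test) / (AUC_ref/D_ref)
      = (3435/75) / (1471/50)
      = 45.8 / 29.42 = 1.5568 = 155.68%

F_rel = 155.7%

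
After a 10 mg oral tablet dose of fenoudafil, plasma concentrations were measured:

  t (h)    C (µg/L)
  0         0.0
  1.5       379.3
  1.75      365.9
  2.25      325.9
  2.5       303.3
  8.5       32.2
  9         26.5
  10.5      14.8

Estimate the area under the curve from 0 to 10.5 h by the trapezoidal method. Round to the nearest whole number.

AUC = 1681 µg/L·h

Trapezoidal AUC_0→10.5:
  [0→1.5]: (0.0+379.3)/2 × 1.5 = 284.475
  [1.5→1.75]: (379.3+365.9)/2 × 0.25 = 93.15
  [1.75→2.25]: (365.9+325.9)/2 × 0.5 = 172.95
  [2.25→2.5]: (325.9+303.3)/2 × 0.25 = 78.65
  [2.5→8.5]: (303.3+32.2)/2 × 6 = 1006.5
  [8.5→9]: (32.2+26.5)/2 × 0.5 = 14.675
  [9→10.5]: (26.5+14.8)/2 × 1.5 = 30.975
  Sum = 1681.375 µg/L·h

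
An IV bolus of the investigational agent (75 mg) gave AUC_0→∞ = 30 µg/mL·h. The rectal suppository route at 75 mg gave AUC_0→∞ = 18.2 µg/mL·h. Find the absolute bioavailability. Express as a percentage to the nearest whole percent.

F = (AUC_ev / D_ev) / (AUC_iv / D_iv)
  = (18.2/75) / (30/75)
  = 0.242667 / 0.4 = 0.6067
  = 60.67%

F = 61%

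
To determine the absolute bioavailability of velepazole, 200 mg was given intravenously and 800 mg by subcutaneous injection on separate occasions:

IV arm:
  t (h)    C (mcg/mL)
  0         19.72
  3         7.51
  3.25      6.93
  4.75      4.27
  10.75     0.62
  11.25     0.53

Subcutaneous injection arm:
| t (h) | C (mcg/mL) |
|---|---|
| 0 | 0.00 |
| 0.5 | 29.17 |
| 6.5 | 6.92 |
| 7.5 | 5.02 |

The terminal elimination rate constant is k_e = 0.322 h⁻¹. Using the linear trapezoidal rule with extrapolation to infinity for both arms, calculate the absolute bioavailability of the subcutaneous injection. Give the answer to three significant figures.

Trapezoidal AUC_0→11.25 (IV):
  [0→3]: (19.72+7.51)/2 × 3 = 40.845
  [3→3.25]: (7.51+6.93)/2 × 0.25 = 1.805
  [3.25→4.75]: (6.93+4.27)/2 × 1.5 = 8.4
  [4.75→10.75]: (4.27+0.62)/2 × 6 = 14.67
  [10.75→11.25]: (0.62+0.53)/2 × 0.5 = 0.2875
  Sum = 66.0075 mcg/mL·h
IV tail: 0.53/0.322 = 1.646; AUC_iv,0→∞ = 66.0075 + 1.646 = 67.6535 mcg/mL·h
Trapezoidal AUC_0→7.5 (subcutaneous injection):
  [0→0.5]: (0.00+29.17)/2 × 0.5 = 7.2925
  [0.5→6.5]: (29.17+6.92)/2 × 6 = 108.27
  [6.5→7.5]: (6.92+5.02)/2 × 1 = 5.97
  Sum = 121.5325 mcg/mL·h
subcutaneous injection tail: 5.02/0.322 = 15.590; AUC_ev,0→∞ = 121.5325 + 15.590 = 137.1225 mcg/mL·h
F = (AUC_ev/D_ev)/(AUC_iv/D_iv) = (137.1225/800)/(67.6535/200) = 0.171403/0.3382675 = 0.5067

F = 0.507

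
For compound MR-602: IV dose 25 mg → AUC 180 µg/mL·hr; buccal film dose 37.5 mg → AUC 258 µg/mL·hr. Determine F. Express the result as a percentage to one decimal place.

F = 95.6%

F = (AUC_ev / D_ev) / (AUC_iv / D_iv)
  = (258/37.5) / (180/25)
  = 6.88 / 7.2 = 0.9556
  = 95.56%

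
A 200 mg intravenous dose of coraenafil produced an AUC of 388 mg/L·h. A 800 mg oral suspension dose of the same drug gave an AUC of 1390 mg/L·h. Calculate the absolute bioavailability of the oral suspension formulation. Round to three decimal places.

F = (AUC_ev / D_ev) / (AUC_iv / D_iv)
  = (1390/800) / (388/200)
  = 1.7375 / 1.94 = 0.8956

F = 0.896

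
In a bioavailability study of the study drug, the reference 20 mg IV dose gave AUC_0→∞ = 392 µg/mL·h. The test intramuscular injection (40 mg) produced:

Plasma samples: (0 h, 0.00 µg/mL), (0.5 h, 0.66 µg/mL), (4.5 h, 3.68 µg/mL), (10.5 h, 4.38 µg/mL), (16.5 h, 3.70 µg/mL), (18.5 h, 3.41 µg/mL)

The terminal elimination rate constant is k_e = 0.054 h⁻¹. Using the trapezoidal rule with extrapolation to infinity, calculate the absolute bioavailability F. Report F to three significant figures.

F = 0.163

Trapezoidal AUC_0→18.5 (intramuscular injection):
  [0→0.5]: (0.00+0.66)/2 × 0.5 = 0.165
  [0.5→4.5]: (0.66+3.68)/2 × 4 = 8.68
  [4.5→10.5]: (3.68+4.38)/2 × 6 = 24.18
  [10.5→16.5]: (4.38+3.70)/2 × 6 = 24.24
  [16.5→18.5]: (3.70+3.41)/2 × 2 = 7.11
  Sum = 64.375 µg/mL·h
Tail: C_last/k_e = 3.41/0.054 = 63.148
AUC_0→∞ (intramuscular injection) = 64.375 + 63.148 = 127.523 µg/mL·h
F = (AUC_ev/D_ev)/(AUC_iv/D_iv) = (127.523/40)/(392/20) = 3.188075/19.6 = 0.1627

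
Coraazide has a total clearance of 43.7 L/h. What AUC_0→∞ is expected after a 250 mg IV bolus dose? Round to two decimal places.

AUC = 5.72 mg/L·h

AUC_0→∞ = Dose_iv / CL
        = 250 / 43.7 = 5.72082 mg/L·h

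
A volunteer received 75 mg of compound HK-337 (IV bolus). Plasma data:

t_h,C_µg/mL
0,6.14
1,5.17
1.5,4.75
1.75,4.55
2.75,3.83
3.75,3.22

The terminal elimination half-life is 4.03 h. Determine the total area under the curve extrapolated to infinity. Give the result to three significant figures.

AUC = 35.7 µg/mL·h

Trapezoidal AUC_0→3.75:
  [0→1]: (6.14+5.17)/2 × 1 = 5.655
  [1→1.5]: (5.17+4.75)/2 × 0.5 = 2.48
  [1.5→1.75]: (4.75+4.55)/2 × 0.25 = 1.1625
  [1.75→2.75]: (4.55+3.83)/2 × 1 = 4.19
  [2.75→3.75]: (3.83+3.22)/2 × 1 = 3.525
  Sum = 17.0125 µg/mL·h
k_e = ln2 / t½ = 0.693147 / 4.03 = 0.1720 h^-1
Extrapolated tail: C_last / k_e = 3.22 / 0.172 = 18.721
AUC_0→∞ = 17.0125 + 18.721 = 35.7335 µg/mL·h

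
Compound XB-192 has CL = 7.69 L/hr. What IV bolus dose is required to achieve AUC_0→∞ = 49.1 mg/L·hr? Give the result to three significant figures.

Dose_iv = CL × AUC_0→∞
     = 7.69 × 49.1 = 377.579 mg

Dose = 378 mg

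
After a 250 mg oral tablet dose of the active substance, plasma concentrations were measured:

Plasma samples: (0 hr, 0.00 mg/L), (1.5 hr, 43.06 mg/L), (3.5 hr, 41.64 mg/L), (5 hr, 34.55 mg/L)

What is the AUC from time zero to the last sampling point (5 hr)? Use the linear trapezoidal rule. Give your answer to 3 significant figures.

AUC = 174 mg/L·hr

Trapezoidal AUC_0→5:
  [0→1.5]: (0.00+43.06)/2 × 1.5 = 32.295
  [1.5→3.5]: (43.06+41.64)/2 × 2 = 84.7
  [3.5→5]: (41.64+34.55)/2 × 1.5 = 57.1425
  Sum = 174.1375 mg/L·hr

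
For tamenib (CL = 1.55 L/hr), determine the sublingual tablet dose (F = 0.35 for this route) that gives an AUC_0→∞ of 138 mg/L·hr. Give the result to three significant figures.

Dose = CL × AUC_0→∞ / F
     = 1.55 × 138 / 0.35 = 611.143 mg

Dose = 611 mg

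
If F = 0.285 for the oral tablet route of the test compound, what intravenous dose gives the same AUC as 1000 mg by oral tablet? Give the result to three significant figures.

Systemic exposure from an extravascular dose = F × D_ev, so the equivalent IV dose is F × D_ev.
D_iv = F × D_ev = 0.285 × 1000 = 285 mg

D_iv = 285 mg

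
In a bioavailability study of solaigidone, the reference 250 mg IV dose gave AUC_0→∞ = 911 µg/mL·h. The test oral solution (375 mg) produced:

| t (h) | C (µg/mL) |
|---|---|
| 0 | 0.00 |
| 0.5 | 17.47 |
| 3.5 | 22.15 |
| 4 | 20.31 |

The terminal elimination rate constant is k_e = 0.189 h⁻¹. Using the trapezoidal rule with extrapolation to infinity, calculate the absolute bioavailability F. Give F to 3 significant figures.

Trapezoidal AUC_0→4 (oral solution):
  [0→0.5]: (0.00+17.47)/2 × 0.5 = 4.3675
  [0.5→3.5]: (17.47+22.15)/2 × 3 = 59.43
  [3.5→4]: (22.15+20.31)/2 × 0.5 = 10.615
  Sum = 74.4125 µg/mL·h
Tail: C_last/k_e = 20.31/0.189 = 107.460
AUC_0→∞ (oral solution) = 74.4125 + 107.460 = 181.8725 µg/mL·h
F = (AUC_ev/D_ev)/(AUC_iv/D_iv) = (181.8725/375)/(911/250) = 0.484993/3.644 = 0.1331

F = 0.133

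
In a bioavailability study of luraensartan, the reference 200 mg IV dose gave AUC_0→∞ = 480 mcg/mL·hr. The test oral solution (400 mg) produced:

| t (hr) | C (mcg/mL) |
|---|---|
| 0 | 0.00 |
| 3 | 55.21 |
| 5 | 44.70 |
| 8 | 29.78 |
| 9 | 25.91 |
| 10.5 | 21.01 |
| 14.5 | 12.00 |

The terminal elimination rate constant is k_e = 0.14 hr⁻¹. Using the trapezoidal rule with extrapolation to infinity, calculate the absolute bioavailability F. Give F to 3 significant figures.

F = 0.530

Trapezoidal AUC_0→14.5 (oral solution):
  [0→3]: (0.00+55.21)/2 × 3 = 82.815
  [3→5]: (55.21+44.70)/2 × 2 = 99.91
  [5→8]: (44.70+29.78)/2 × 3 = 111.72
  [8→9]: (29.78+25.91)/2 × 1 = 27.845
  [9→10.5]: (25.91+21.01)/2 × 1.5 = 35.19
  [10.5→14.5]: (21.01+12.00)/2 × 4 = 66.02
  Sum = 423.5 mcg/mL·hr
Tail: C_last/k_e = 12.00/0.14 = 85.714
AUC_0→∞ (oral solution) = 423.5 + 85.714 = 509.214 mcg/mL·hr
F = (AUC_ev/D_ev)/(AUC_iv/D_iv) = (509.214/400)/(480/200) = 1.273035/2.4 = 0.5304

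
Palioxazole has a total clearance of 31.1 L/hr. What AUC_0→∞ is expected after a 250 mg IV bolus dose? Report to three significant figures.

AUC_0→∞ = Dose_iv / CL
        = 250 / 31.1 = 8.03859 mg/L·hr

AUC = 8.04 mg/L·hr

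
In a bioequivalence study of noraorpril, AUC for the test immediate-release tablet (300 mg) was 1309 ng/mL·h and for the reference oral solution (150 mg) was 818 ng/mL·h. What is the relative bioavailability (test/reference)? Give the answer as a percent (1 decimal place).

F_rel = (AUC_test/D_test) / (AUC_ref/D_ref)
      = (1309/300) / (818/150)
      = 4.36333 / 5.45333 = 0.8001 = 80.01%

F_rel = 80.0%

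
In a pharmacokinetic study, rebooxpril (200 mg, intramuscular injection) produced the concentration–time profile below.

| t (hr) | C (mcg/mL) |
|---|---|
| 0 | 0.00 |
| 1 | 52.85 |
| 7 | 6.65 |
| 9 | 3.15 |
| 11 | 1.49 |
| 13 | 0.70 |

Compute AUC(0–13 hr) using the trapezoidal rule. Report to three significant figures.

Trapezoidal AUC_0→13:
  [0→1]: (0.00+52.85)/2 × 1 = 26.425
  [1→7]: (52.85+6.65)/2 × 6 = 178.5
  [7→9]: (6.65+3.15)/2 × 2 = 9.8
  [9→11]: (3.15+1.49)/2 × 2 = 4.64
  [11→13]: (1.49+0.70)/2 × 2 = 2.19
  Sum = 221.555 mcg/mL·hr

AUC = 222 mcg/mL·hr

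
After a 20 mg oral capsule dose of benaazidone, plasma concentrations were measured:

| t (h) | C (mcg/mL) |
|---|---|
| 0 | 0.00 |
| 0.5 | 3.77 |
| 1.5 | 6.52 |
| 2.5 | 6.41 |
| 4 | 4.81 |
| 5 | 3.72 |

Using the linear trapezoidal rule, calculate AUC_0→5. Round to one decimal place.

AUC = 25.2 mcg/mL·h

Trapezoidal AUC_0→5:
  [0→0.5]: (0.00+3.77)/2 × 0.5 = 0.9425
  [0.5→1.5]: (3.77+6.52)/2 × 1 = 5.145
  [1.5→2.5]: (6.52+6.41)/2 × 1 = 6.465
  [2.5→4]: (6.41+4.81)/2 × 1.5 = 8.415
  [4→5]: (4.81+3.72)/2 × 1 = 4.265
  Sum = 25.2325 mcg/mL·h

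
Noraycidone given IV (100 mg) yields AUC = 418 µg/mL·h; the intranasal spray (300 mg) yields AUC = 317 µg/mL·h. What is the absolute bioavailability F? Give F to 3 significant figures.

F = 0.253

F = (AUC_ev / D_ev) / (AUC_iv / D_iv)
  = (317/300) / (418/100)
  = 1.05667 / 4.18 = 0.2528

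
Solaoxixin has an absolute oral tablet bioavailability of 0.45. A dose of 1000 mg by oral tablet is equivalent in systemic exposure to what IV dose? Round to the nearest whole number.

D_iv = 450 mg

Systemic exposure from an extravascular dose = F × D_ev, so the equivalent IV dose is F × D_ev.
D_iv = F × D_ev = 0.45 × 1000 = 450 mg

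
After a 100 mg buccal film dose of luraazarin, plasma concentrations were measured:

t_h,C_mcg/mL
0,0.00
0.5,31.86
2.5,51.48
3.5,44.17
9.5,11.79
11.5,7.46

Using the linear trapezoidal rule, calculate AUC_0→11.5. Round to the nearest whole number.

AUC = 326 mcg/mL·h

Trapezoidal AUC_0→11.5:
  [0→0.5]: (0.00+31.86)/2 × 0.5 = 7.965
  [0.5→2.5]: (31.86+51.48)/2 × 2 = 83.34
  [2.5→3.5]: (51.48+44.17)/2 × 1 = 47.825
  [3.5→9.5]: (44.17+11.79)/2 × 6 = 167.88
  [9.5→11.5]: (11.79+7.46)/2 × 2 = 19.25
  Sum = 326.26 mcg/mL·h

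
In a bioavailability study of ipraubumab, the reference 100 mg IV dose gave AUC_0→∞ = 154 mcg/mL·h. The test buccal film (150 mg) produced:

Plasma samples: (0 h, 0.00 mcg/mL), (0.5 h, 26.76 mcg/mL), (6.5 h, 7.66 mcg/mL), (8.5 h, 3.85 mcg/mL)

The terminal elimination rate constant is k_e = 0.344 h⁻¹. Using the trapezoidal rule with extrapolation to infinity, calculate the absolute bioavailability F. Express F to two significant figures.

Trapezoidal AUC_0→8.5 (buccal film):
  [0→0.5]: (0.00+26.76)/2 × 0.5 = 6.69
  [0.5→6.5]: (26.76+7.66)/2 × 6 = 103.26
  [6.5→8.5]: (7.66+3.85)/2 × 2 = 11.51
  Sum = 121.46 mcg/mL·h
Tail: C_last/k_e = 3.85/0.344 = 11.192
AUC_0→∞ (buccal film) = 121.46 + 11.192 = 132.652 mcg/mL·h
F = (AUC_ev/D_ev)/(AUC_iv/D_iv) = (132.652/150)/(154/100) = 0.884347/1.54 = 0.5743

F = 0.57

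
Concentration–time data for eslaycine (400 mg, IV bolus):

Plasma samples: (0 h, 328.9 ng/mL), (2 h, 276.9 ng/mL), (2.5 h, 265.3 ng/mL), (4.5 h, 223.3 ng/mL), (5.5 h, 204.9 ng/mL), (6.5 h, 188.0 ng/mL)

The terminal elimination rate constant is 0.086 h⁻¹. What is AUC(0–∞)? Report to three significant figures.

AUC = 3830 ng/mL·h

Trapezoidal AUC_0→6.5:
  [0→2]: (328.9+276.9)/2 × 2 = 605.8
  [2→2.5]: (276.9+265.3)/2 × 0.5 = 135.55
  [2.5→4.5]: (265.3+223.3)/2 × 2 = 488.6
  [4.5→5.5]: (223.3+204.9)/2 × 1 = 214.1
  [5.5→6.5]: (204.9+188.0)/2 × 1 = 196.45
  Sum = 1640.5 ng/mL·h
Extrapolated tail: C_last / k_e = 188.0 / 0.086 = 2186.047
AUC_0→∞ = 1640.5 + 2186.047 = 3826.547 ng/mL·h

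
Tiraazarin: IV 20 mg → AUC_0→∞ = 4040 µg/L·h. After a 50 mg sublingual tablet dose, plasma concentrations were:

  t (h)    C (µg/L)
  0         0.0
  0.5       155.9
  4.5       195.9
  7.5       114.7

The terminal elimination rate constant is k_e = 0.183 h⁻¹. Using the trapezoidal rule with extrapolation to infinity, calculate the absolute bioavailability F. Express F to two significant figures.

Trapezoidal AUC_0→7.5 (sublingual tablet):
  [0→0.5]: (0.0+155.9)/2 × 0.5 = 38.975
  [0.5→4.5]: (155.9+195.9)/2 × 4 = 703.6
  [4.5→7.5]: (195.9+114.7)/2 × 3 = 465.9
  Sum = 1208.475 µg/L·h
Tail: C_last/k_e = 114.7/0.183 = 626.776
AUC_0→∞ (sublingual tablet) = 1208.475 + 626.776 = 1835.251 µg/L·h
F = (AUC_ev/D_ev)/(AUC_iv/D_iv) = (1835.251/50)/(4040/20) = 36.70502/202 = 0.1817

F = 0.18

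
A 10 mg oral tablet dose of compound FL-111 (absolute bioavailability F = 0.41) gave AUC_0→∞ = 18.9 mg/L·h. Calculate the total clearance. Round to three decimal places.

CL = 0.217 L/h

CL = F × Dose / AUC_0→∞
   = 0.41 × 10 / 18.9 = 0.216931 L/h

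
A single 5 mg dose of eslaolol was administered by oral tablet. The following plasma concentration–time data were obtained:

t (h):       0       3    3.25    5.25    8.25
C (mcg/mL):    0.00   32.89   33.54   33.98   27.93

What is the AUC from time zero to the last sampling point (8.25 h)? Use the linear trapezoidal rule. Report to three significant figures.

AUC = 218 mcg/mL·h

Trapezoidal AUC_0→8.25:
  [0→3]: (0.00+32.89)/2 × 3 = 49.335
  [3→3.25]: (32.89+33.54)/2 × 0.25 = 8.30375
  [3.25→5.25]: (33.54+33.98)/2 × 2 = 67.52
  [5.25→8.25]: (33.98+27.93)/2 × 3 = 92.865
  Sum = 218.02375 mcg/mL·h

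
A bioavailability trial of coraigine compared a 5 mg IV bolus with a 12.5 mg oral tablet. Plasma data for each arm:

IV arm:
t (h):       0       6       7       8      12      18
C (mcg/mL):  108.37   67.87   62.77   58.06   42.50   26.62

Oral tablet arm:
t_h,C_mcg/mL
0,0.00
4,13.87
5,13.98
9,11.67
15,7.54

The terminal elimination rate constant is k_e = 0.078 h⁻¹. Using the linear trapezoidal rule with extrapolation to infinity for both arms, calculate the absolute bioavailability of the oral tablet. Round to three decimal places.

F = 0.070

Trapezoidal AUC_0→18 (IV):
  [0→6]: (108.37+67.87)/2 × 6 = 528.72
  [6→7]: (67.87+62.77)/2 × 1 = 65.32
  [7→8]: (62.77+58.06)/2 × 1 = 60.415
  [8→12]: (58.06+42.50)/2 × 4 = 201.12
  [12→18]: (42.50+26.62)/2 × 6 = 207.36
  Sum = 1062.935 mcg/mL·h
IV tail: 26.62/0.078 = 341.282; AUC_iv,0→∞ = 1062.935 + 341.282 = 1404.217 mcg/mL·h
Trapezoidal AUC_0→15 (oral tablet):
  [0→4]: (0.00+13.87)/2 × 4 = 27.74
  [4→5]: (13.87+13.98)/2 × 1 = 13.925
  [5→9]: (13.98+11.67)/2 × 4 = 51.3
  [9→15]: (11.67+7.54)/2 × 6 = 57.63
  Sum = 150.595 mcg/mL·h
oral tablet tail: 7.54/0.078 = 96.667; AUC_ev,0→∞ = 150.595 + 96.667 = 247.262 mcg/mL·h
F = (AUC_ev/D_ev)/(AUC_iv/D_iv) = (247.262/12.5)/(1404.217/5) = 19.78096/280.8434 = 0.0704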